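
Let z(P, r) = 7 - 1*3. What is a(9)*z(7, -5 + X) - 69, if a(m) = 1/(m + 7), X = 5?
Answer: -275/4 ≈ -68.750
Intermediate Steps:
a(m) = 1/(7 + m)
z(P, r) = 4 (z(P, r) = 7 - 3 = 4)
a(9)*z(7, -5 + X) - 69 = 4/(7 + 9) - 69 = 4/16 - 69 = (1/16)*4 - 69 = ¼ - 69 = -275/4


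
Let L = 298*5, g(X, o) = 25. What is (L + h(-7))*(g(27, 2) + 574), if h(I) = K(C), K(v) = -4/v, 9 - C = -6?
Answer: 13385254/15 ≈ 8.9235e+5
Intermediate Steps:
C = 15 (C = 9 - 1*(-6) = 9 + 6 = 15)
h(I) = -4/15
L = 1490
(L + h(-7))*(g(27, 2) + 574) = (1490 - 4/15)*(25 + 574) = (22346/15)*599 = 13385254/15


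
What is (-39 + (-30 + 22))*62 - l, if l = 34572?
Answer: -37486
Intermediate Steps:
(-39 + (-30 + 22))*62 - l = (-39 + (-30 + 22))*62 - 1*34572 = (-39 - 8)*62 - 34572 = -47*62 - 34572 = -2914 - 34572 = -37486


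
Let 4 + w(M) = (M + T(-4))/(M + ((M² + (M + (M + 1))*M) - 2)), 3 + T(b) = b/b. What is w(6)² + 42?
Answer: 200958/3481 ≈ 57.730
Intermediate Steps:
T(b) = -2 (T(b) = -3 + b/b = -3 + 1 = -2)
w(M) = -4 + (-2 + M)/(-2 + M + M² + M*(1 + 2*M)) (w(M) = -4 + (M - 2)/(M + ((M² + (M + (M + 1))*M) - 2)) = -4 + (-2 + M)/(M + ((M² + (M + (1 + M))*M) - 2)) = -4 + (-2 + M)/(M + ((M² + (1 + 2*M)*M) - 2)) = -4 + (-2 + M)/(M + ((M² + M*(1 + 2*M)) - 2)) = -4 + (-2 + M)/(M + (-2 + M² + M*(1 + 2*M))) = -4 + (-2 + M)/(-2 + M + M² + M*(1 + 2*M)))
w(6)² + 42 = ((6 - 12*6² - 7*6)/(-2 + 2*6 + 3*6²))² + 42 = ((6 - 12*36 - 42)/(-2 + 12 + 3*36))² + 42 = ((6 - 432 - 42)/(-2 + 12 + 108))² + 42 = (-468/118)² + 42 = ((1/118)*(-468))² + 42 = (-234/59)² + 42 = 54756/3481 + 42 = 200958/3481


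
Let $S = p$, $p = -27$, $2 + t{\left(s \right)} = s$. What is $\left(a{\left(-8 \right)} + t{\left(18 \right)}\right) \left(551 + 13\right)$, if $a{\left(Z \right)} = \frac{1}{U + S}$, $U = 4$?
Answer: $\frac{206988}{23} \approx 8999.5$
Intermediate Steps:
$t{\left(s \right)} = -2 + s$
$S = -27$
$a{\left(Z \right)} = - \frac{1}{23}$ ($a{\left(Z \right)} = \frac{1}{4 - 27} = \frac{1}{-23} = - \frac{1}{23}$)
$\left(a{\left(-8 \right)} + t{\left(18 \right)}\right) \left(551 + 13\right) = \left(- \frac{1}{23} + \left(-2 + 18\right)\right) \left(551 + 13\right) = \left(- \frac{1}{23} + 16\right) 564 = \frac{367}{23} \cdot 564 = \frac{206988}{23}$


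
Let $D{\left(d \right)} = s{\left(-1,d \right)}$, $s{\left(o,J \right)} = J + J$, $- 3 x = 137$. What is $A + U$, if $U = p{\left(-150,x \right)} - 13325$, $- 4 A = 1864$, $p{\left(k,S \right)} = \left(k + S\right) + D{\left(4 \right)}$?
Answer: $- \frac{41936}{3} \approx -13979.0$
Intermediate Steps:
$x = - \frac{137}{3}$ ($x = \left(- \frac{1}{3}\right) 137 = - \frac{137}{3} \approx -45.667$)
$s{\left(o,J \right)} = 2 J$
$D{\left(d \right)} = 2 d$
$p{\left(k,S \right)} = 8 + S + k$ ($p{\left(k,S \right)} = \left(k + S\right) + 2 \cdot 4 = \left(S + k\right) + 8 = 8 + S + k$)
$A = -466$ ($A = \left(- \frac{1}{4}\right) 1864 = -466$)
$U = - \frac{40538}{3}$ ($U = \left(8 - \frac{137}{3} - 150\right) - 13325 = - \frac{563}{3} - 13325 = - \frac{40538}{3} \approx -13513.0$)
$A + U = -466 - \frac{40538}{3} = - \frac{41936}{3}$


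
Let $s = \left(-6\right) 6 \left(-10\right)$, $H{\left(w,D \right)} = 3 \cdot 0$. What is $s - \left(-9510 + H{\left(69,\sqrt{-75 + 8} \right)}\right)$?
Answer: $9870$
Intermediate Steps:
$H{\left(w,D \right)} = 0$
$s = 360$ ($s = \left(-36\right) \left(-10\right) = 360$)
$s - \left(-9510 + H{\left(69,\sqrt{-75 + 8} \right)}\right) = 360 - \left(-9510 + 0\right) = 360 - -9510 = 360 + 9510 = 9870$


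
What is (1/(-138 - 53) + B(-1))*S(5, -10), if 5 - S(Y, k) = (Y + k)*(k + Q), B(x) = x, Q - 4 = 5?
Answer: 0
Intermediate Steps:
Q = 9 (Q = 4 + 5 = 9)
S(Y, k) = 5 - (9 + k)*(Y + k) (S(Y, k) = 5 - (Y + k)*(k + 9) = 5 - (Y + k)*(9 + k) = 5 - (9 + k)*(Y + k))
(1/(-138 - 53) + B(-1))*S(5, -10) = (1/(-138 - 53) - 1)*(5 - 1*(-10)**2 - 9*5 - 9*(-10) - 1*5*(-10)) = (1/(-191) - 1)*(5 - 1*100 - 45 + 90 + 50) = (-1/191 - 1)*(5 - 100 - 45 + 90 + 50) = -192/191*0 = 0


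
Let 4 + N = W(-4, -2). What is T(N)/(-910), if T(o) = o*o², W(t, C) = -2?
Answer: 108/455 ≈ 0.23736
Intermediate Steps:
N = -6 (N = -4 - 2 = -6)
T(o) = o³
T(N)/(-910) = (-6)³/(-910) = -216*(-1/910) = 108/455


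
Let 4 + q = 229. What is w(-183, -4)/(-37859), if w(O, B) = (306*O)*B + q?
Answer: -224217/37859 ≈ -5.9224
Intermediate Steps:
q = 225 (q = -4 + 229 = 225)
w(O, B) = 225 + 306*B*O (w(O, B) = (306*O)*B + 225 = 306*B*O + 225 = 225 + 306*B*O)
w(-183, -4)/(-37859) = (225 + 306*(-4)*(-183))/(-37859) = (225 + 223992)*(-1/37859) = 224217*(-1/37859) = -224217/37859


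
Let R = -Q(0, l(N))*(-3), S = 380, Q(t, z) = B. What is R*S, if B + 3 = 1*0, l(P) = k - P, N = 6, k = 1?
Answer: -3420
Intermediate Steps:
l(P) = 1 - P
B = -3 (B = -3 + 1*0 = -3 + 0 = -3)
Q(t, z) = -3
R = -9 (R = -1*(-3)*(-3) = 3*(-3) = -9)
R*S = -9*380 = -3420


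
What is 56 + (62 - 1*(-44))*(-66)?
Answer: -6940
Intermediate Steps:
56 + (62 - 1*(-44))*(-66) = 56 + (62 + 44)*(-66) = 56 + 106*(-66) = 56 - 6996 = -6940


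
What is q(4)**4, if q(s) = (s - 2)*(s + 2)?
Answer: 20736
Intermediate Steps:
q(s) = (-2 + s)*(2 + s)
q(4)**4 = (-4 + 4**2)**4 = (-4 + 16)**4 = 12**4 = 20736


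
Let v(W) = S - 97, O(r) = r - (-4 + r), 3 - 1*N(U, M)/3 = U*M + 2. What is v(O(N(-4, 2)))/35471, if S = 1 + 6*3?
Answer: -78/35471 ≈ -0.0021990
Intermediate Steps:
N(U, M) = 3 - 3*M*U (N(U, M) = 9 - 3*(U*M + 2) = 9 - 3*(M*U + 2) = 9 - 3*(2 + M*U) = 9 + (-6 - 3*M*U) = 3 - 3*M*U)
S = 19 (S = 1 + 18 = 19)
O(r) = 4 (O(r) = r + (4 - r) = 4)
v(W) = -78 (v(W) = 19 - 97 = -78)
v(O(N(-4, 2)))/35471 = -78/35471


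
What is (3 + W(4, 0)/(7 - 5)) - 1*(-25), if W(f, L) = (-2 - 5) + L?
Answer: 49/2 ≈ 24.500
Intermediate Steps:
W(f, L) = -7 + L
(3 + W(4, 0)/(7 - 5)) - 1*(-25) = (3 + (-7 + 0)/(7 - 5)) - 1*(-25) = (3 - 7/2) + 25 = -1/2 + 25 = 49/2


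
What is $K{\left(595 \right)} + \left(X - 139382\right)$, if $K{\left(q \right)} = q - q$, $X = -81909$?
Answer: $-221291$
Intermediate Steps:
$K{\left(q \right)} = 0$
$K{\left(595 \right)} + \left(X - 139382\right) = 0 - 221291 = -221291$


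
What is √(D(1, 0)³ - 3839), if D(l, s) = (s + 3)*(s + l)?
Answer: 2*I*√953 ≈ 61.741*I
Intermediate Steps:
D(l, s) = (3 + s)*(l + s)
√(D(1, 0)³ - 3839) = √((0² + 3*1 + 3*0 + 1*0)³ - 3839) = √((0 + 3 + 0 + 0)³ - 3839) = √(3³ - 3839) = √(27 - 3839) = √(-3812) = 2*I*√953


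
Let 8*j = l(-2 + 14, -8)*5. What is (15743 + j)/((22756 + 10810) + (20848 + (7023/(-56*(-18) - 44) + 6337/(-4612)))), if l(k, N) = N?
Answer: 8746330548/30243647995 ≈ 0.28920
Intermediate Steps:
j = -5 (j = (-8*5)/8 = (1/8)*(-40) = -5)
(15743 + j)/((22756 + 10810) + (20848 + (7023/(-56*(-18) - 44) + 6337/(-4612)))) = (15743 - 5)/((22756 + 10810) + (20848 + (7023/(-56*(-18) - 44) + 6337/(-4612)))) = 15738/(33566 + (20848 + (7023/(1008 - 44) + 6337*(-1/4612)))) = 15738/(33566 + (20848 + (7023/964 - 6337/4612))) = 15738/(33566 + (20848 + 3285151/555746)) = 15738/(33566 + 11589477759/555746) = 15738/(30243647995/555746) = 15738*(555746/30243647995) = 8746330548/30243647995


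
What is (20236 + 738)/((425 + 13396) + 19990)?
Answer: 20974/33811 ≈ 0.62033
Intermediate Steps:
(20236 + 738)/((425 + 13396) + 19990) = 20974/(13821 + 19990) = 20974/33811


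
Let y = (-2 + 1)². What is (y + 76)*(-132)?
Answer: -10164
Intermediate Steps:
y = 1 (y = (-1)² = 1)
(y + 76)*(-132) = (1 + 76)*(-132) = 77*(-132) = -10164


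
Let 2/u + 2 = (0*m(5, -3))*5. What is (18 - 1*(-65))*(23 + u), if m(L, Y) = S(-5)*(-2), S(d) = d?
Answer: 1826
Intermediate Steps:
m(L, Y) = 10 (m(L, Y) = -5*(-2) = 10)
u = -1 (u = 2/(-2 + (0*10)*5) = 2/(-2 + 0*5) = 2/(-2 + 0) = 2/(-2) = 2*(-1/2) = -1)
(18 - 1*(-65))*(23 + u) = (18 - 1*(-65))*(23 - 1) = (18 + 65)*22 = 83*22 = 1826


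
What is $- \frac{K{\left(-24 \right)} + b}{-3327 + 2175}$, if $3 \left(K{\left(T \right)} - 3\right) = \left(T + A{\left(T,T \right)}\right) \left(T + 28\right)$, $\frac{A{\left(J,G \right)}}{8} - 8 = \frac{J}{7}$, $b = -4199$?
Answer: $- \frac{21941}{6048} \approx -3.6278$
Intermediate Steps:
$A{\left(J,G \right)} = 64 + \frac{8 J}{7}$ ($A{\left(J,G \right)} = 64 + 8 \frac{J}{7} = 64 + \frac{8 J}{7}$)
$K{\left(T \right)} = 3 + \frac{\left(28 + T\right) \left(64 + \frac{15 T}{7}\right)}{3}$ ($K{\left(T \right)} = 3 + \frac{\left(T + \left(64 + \frac{8 T}{7}\right)\right) \left(T + 28\right)}{3} = 3 + \frac{\left(64 + \frac{15 T}{7}\right) \left(28 + T\right)}{3} = 3 + \frac{\left(28 + T\right) \left(64 + \frac{15 T}{7}\right)}{3}$)
$- \frac{K{\left(-24 \right)} + b}{-3327 + 2175} = - \frac{\left(\frac{1801}{3} + \frac{5 \left(-24\right)^{2}}{7} + \frac{124}{3} \left(-24\right)\right) - 4199}{-3327 + 2175} = - \frac{\left(\frac{1801}{3} + \frac{5}{7} \cdot 576 - 992\right) - 4199}{-1152} = - \frac{\left(\left(\frac{1801}{3} + \frac{2880}{7} - 992\right) - 4199\right) \left(-1\right)}{1152} = - \frac{\left(\frac{415}{21} - 4199\right) \left(-1\right)}{1152} = - \frac{\left(-87764\right) \left(-1\right)}{21 \cdot 1152} = \left(-1\right) \frac{21941}{6048} = - \frac{21941}{6048}$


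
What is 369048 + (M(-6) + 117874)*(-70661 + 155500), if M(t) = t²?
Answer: 10003735538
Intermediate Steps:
369048 + (M(-6) + 117874)*(-70661 + 155500) = 369048 + ((-6)² + 117874)*(-70661 + 155500) = 369048 + (36 + 117874)*84839 = 369048 + 117910*84839 = 369048 + 10003366490 = 10003735538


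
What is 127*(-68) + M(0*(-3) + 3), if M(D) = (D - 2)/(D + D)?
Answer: -51815/6 ≈ -8635.8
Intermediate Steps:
M(D) = (-2 + D)/(2*D) (M(D) = (-2 + D)/((2*D)) = (-2 + D)*(1/(2*D)) = (-2 + D)/(2*D))
127*(-68) + M(0*(-3) + 3) = 127*(-68) + (-2 + (0*(-3) + 3))/(2*(0*(-3) + 3)) = -8636 + (-2 + (0 + 3))/(2*(0 + 3)) = -8636 + (1/2)*(-2 + 3)/3 = -8636 + (1/2)*(1/3)*1 = -8636 + 1/6 = -51815/6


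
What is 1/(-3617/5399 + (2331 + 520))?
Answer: 5399/15388932 ≈ 0.00035084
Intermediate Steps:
1/(-3617/5399 + (2331 + 520)) = 1/(-3617*1/5399 + 2851) = 1/(-3617/5399 + 2851) = 1/(15388932/5399) = 5399/15388932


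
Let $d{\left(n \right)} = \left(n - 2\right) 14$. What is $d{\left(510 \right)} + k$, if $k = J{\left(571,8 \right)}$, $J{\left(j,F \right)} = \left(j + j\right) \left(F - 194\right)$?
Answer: $-205300$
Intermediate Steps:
$J{\left(j,F \right)} = 2 j \left(-194 + F\right)$
$k = -212412$ ($k = 2 \cdot 571 \left(-194 + 8\right) = 2 \cdot 571 \left(-186\right) = -212412$)
$d{\left(n \right)} = -28 + 14 n$ ($d{\left(n \right)} = \left(-2 + n\right) 14 = -28 + 14 n$)
$d{\left(510 \right)} + k = \left(-28 + 14 \cdot 510\right) - 212412 = \left(-28 + 7140\right) - 212412 = 7112 - 212412 = -205300$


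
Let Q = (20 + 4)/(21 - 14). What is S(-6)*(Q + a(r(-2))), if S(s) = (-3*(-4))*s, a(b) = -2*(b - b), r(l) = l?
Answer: -1728/7 ≈ -246.86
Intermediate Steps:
Q = 24/7 ≈ 3.4286
a(b) = 0 (a(b) = -2*0 = 0)
S(s) = 12*s
S(-6)*(Q + a(r(-2))) = (12*(-6))*(24/7 + 0) = -72*24/7 = -1728/7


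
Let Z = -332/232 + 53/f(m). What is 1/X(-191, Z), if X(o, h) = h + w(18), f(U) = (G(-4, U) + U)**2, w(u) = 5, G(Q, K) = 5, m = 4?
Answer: 4698/19841 ≈ 0.23678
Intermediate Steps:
f(U) = (5 + U)**2
Z = -3649/4698 (Z = -332/232 + 53/((5 + 4)**2) = -332*1/232 + 53/(9**2) = -83/58 + 53/81 = -3649/4698 ≈ -0.77671)
X(o, h) = 5 + h (X(o, h) = h + 5 = 5 + h)
1/X(-191, Z) = 1/(5 - 3649/4698) = 1/(19841/4698) = 4698/19841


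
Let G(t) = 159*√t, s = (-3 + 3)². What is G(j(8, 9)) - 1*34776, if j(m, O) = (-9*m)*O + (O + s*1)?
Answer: -34776 + 477*I*√71 ≈ -34776.0 + 4019.3*I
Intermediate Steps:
s = 0 (s = 0² = 0)
j(m, O) = O - 9*O*m (j(m, O) = (-9*m)*O + (O + 0*1) = -9*O*m + (O + 0) = -9*O*m + O = O - 9*O*m)
G(j(8, 9)) - 1*34776 = 159*√(9*(1 - 9*8)) - 1*34776 = 159*√(9*(1 - 72)) - 34776 = 159*√(9*(-71)) - 34776 = 159*√(-639) - 34776 = 159*(3*I*√71) - 34776 = 477*I*√71 - 34776 = -34776 + 477*I*√71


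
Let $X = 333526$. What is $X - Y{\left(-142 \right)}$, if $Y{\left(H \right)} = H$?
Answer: $333668$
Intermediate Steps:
$X - Y{\left(-142 \right)} = 333526 - -142 = 333526 + 142 = 333668$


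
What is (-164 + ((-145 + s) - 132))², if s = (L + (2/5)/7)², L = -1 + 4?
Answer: 279604058176/1500625 ≈ 1.8633e+5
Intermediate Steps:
L = 3
s = 11449/1225 (s = (3 + (2/5)/7)² = (3 + (2*(⅕))*(⅐))² = (3 + (⅖)*(⅐))² = (3 + 2/35)² = (107/35)² = 11449/1225 ≈ 9.3461)
(-164 + ((-145 + s) - 132))² = (-164 + ((-145 + 11449/1225) - 132))² = (-164 + (-166176/1225 - 132))² = (-164 - 327876/1225)² = (-528776/1225)² = 279604058176/1500625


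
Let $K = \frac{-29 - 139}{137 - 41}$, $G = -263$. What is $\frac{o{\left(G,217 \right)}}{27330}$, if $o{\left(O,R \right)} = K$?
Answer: $- \frac{7}{109320} \approx -6.4032 \cdot 10^{-5}$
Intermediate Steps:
$K = - \frac{7}{4}$ ($K = - \frac{168}{96} = \left(-168\right) \frac{1}{96} = - \frac{7}{4} \approx -1.75$)
$o{\left(O,R \right)} = - \frac{7}{4}$
$\frac{o{\left(G,217 \right)}}{27330} = - \frac{7}{4 \cdot 27330} = \left(- \frac{7}{4}\right) \frac{1}{27330} = - \frac{7}{109320}$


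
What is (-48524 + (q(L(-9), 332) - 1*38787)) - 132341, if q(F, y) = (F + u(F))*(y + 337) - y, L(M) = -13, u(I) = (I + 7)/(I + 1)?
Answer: -456693/2 ≈ -2.2835e+5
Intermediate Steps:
u(I) = (7 + I)/(1 + I)
q(F, y) = -y + (337 + y)*(F + (7 + F)/(1 + F)) (q(F, y) = (F + (7 + F)/(1 + F))*(y + 337) - y = (F + (7 + F)/(1 + F))*(337 + y) - y = (337 + y)*(F + (7 + F)/(1 + F)) - y = -y + (337 + y)*(F + (7 + F)/(1 + F)))
(-48524 + (q(L(-9), 332) - 1*38787)) - 132341 = (-48524 + ((2359 + 337*(-13) + 332*(7 - 13) + (1 - 13)*(-1*332 + 337*(-13) - 13*332))/(1 - 13) - 1*38787)) - 132341 = (-48524 + ((2359 - 4381 + 332*(-6) - 12*(-332 - 4381 - 4316))/(-12) - 38787)) - 132341 = (-48524 + (-(2359 - 4381 - 1992 - 12*(-9029))/12 - 38787)) - 132341 = (-48524 + (-(2359 - 4381 - 1992 + 108348)/12 - 38787)) - 132341 = (-48524 + (-1/12*104334 - 38787)) - 132341 = (-48524 + (-17389/2 - 38787)) - 132341 = (-48524 - 94963/2) - 132341 = -192011/2 - 132341 = -456693/2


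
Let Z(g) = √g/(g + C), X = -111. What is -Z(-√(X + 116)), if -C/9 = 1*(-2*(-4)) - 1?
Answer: -I*5^(¾)/3964 + 63*I*5^(¼)/3964 ≈ 0.022922*I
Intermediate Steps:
C = -63 (C = -9*(1*(-2*(-4)) - 1) = -9*(1*8 - 1) = -9*(8 - 1) = -9*7 = -63)
Z(g) = √g/(-63 + g) (Z(g) = √g/(g - 63) = √g/(-63 + g))
-Z(-√(X + 116)) = -√(-√(-111 + 116))/(-63 - √(-111 + 116)) = -√(-√5)/(-63 - √5) = -I*5^(¼)/(-63 - √5)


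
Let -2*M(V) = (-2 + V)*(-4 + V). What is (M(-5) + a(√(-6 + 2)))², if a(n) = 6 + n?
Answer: 2585/4 - 102*I ≈ 646.25 - 102.0*I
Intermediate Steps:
M(V) = -(-4 + V)*(-2 + V)/2 (M(V) = -(-2 + V)*(-4 + V)/2 = -(-4 + V)*(-2 + V)/2)
(M(-5) + a(√(-6 + 2)))² = ((-4 + 3*(-5) - ½*(-5)²) + (6 + √(-6 + 2)))² = ((-4 - 15 - ½*25) + (6 + √(-4)))² = ((-4 - 15 - 25/2) + (6 + 2*I))² = (-63/2 + (6 + 2*I))² = (-51/2 + 2*I)²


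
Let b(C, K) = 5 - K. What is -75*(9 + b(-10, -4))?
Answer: -1350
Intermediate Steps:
-75*(9 + b(-10, -4)) = -75*(9 + (5 - 1*(-4))) = -75*(9 + (5 + 4)) = -75*(9 + 9) = -75*18 = -1350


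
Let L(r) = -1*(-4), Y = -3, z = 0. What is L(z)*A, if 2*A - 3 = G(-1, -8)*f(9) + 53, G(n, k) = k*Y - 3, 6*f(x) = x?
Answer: 175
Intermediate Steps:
f(x) = x/6
L(r) = 4
G(n, k) = -3 - 3*k (G(n, k) = k*(-3) - 3 = -3*k - 3 = -3 - 3*k)
A = 175/4 (A = 3/2 + ((-3 - 3*(-8))*((1/6)*9) + 53)/2 = 3/2 + ((-3 + 24)*(3/2) + 53)/2 = 3/2 + (21*(3/2) + 53)/2 = 3/2 + (63/2 + 53)/2 = 3/2 + (1/2)*(169/2) = 3/2 + 169/4 = 175/4 ≈ 43.750)
L(z)*A = 4*(175/4) = 175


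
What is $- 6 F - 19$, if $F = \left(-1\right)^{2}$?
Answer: $-25$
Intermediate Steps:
$F = 1$
$- 6 F - 19 = \left(-6\right) 1 - 19 = -6 - 19 = -25$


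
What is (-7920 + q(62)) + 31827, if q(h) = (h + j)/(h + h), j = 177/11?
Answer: 32610007/1364 ≈ 23908.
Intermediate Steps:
j = 177/11 (j = 177*(1/11) = 177/11 ≈ 16.091)
q(h) = (177/11 + h)/(2*h) (q(h) = (h + 177/11)/(h + h) = (177/11 + h)/((2*h)) = (177/11 + h)*(1/(2*h)) = (177/11 + h)/(2*h))
(-7920 + q(62)) + 31827 = (-7920 + (1/22)*(177 + 11*62)/62) + 31827 = (-7920 + (1/22)*(1/62)*(177 + 682)) + 31827 = (-7920 + (1/22)*(1/62)*859) + 31827 = (-7920 + 859/1364) + 31827 = -10802021/1364 + 31827 = 32610007/1364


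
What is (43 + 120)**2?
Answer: 26569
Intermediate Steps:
(43 + 120)**2 = 163**2 = 26569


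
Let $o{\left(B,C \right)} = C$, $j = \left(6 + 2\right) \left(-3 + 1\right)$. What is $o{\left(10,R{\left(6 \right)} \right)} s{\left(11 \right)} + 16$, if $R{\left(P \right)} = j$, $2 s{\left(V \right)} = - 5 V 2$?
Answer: $896$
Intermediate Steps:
$s{\left(V \right)} = - 5 V$ ($s{\left(V \right)} = \frac{- 5 V 2}{2} = \frac{\left(-10\right) V}{2} = - 5 V$)
$j = -16$ ($j = 8 \left(-2\right) = -16$)
$R{\left(P \right)} = -16$
$o{\left(10,R{\left(6 \right)} \right)} s{\left(11 \right)} + 16 = - 16 \left(\left(-5\right) 11\right) + 16 = \left(-16\right) \left(-55\right) + 16 = 880 + 16 = 896$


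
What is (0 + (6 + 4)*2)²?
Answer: 400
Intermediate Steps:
(0 + (6 + 4)*2)² = (0 + 10*2)² = (0 + 20)² = 20² = 400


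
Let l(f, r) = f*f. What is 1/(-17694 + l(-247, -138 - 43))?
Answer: 1/43315 ≈ 2.3087e-5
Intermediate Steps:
l(f, r) = f²
1/(-17694 + l(-247, -138 - 43)) = 1/(-17694 + (-247)²) = 1/(-17694 + 61009) = 1/43315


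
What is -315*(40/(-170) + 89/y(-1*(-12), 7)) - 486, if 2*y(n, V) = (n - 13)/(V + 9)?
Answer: 15244038/17 ≈ 8.9671e+5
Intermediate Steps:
y(n, V) = (-13 + n)/(2*(9 + V)) (y(n, V) = ((n - 13)/(V + 9))/2 = ((-13 + n)/(9 + V))/2 = (-13 + n)/(2*(9 + V)))
-315*(40/(-170) + 89/y(-1*(-12), 7)) - 486 = -315*(40/(-170) + 89/(((-13 - 1*(-12))/(2*(9 + 7))))) - 486 = -315*(40*(-1/170) + 89/(((½)*(-13 + 12)/16))) - 486 = -315*(-4/17 + 89/(((½)*(1/16)*(-1)))) - 486 = -315*(-4/17 + 89/(-1/32)) - 486 = -315*(-4/17 + 89*(-32)) - 486 = -315*(-4/17 - 2848) - 486 = -315*(-48420/17) - 486 = 15252300/17 - 486 = 15244038/17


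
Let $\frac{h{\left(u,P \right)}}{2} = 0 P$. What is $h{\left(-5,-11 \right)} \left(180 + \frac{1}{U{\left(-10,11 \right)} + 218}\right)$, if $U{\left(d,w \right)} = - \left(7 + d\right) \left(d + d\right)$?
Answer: $0$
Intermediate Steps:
$h{\left(u,P \right)} = 0$ ($h{\left(u,P \right)} = 2 \cdot 0 P = 2 \cdot 0 = 0$)
$U{\left(d,w \right)} = - 2 d \left(7 + d\right)$ ($U{\left(d,w \right)} = - \left(7 + d\right) 2 d = - 2 d \left(7 + d\right)$)
$h{\left(-5,-11 \right)} \left(180 + \frac{1}{U{\left(-10,11 \right)} + 218}\right) = 0 \left(180 + \frac{1}{\left(-2\right) \left(-10\right) \left(7 - 10\right) + 218}\right) = 0 \left(180 + \frac{1}{\left(-2\right) \left(-10\right) \left(-3\right) + 218}\right) = 0 \left(180 + \frac{1}{-60 + 218}\right) = 0 \left(180 + \frac{1}{158}\right) = 0 \cdot \frac{28441}{158} = 0$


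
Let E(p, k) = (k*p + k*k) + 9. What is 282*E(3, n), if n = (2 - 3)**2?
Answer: 3666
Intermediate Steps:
n = 1 (n = (-1)**2 = 1)
E(p, k) = 9 + k**2 + k*p (E(p, k) = (k*p + k**2) + 9 = (k**2 + k*p) + 9 = 9 + k**2 + k*p)
282*E(3, n) = 282*(9 + 1**2 + 1*3) = 282*(9 + 1 + 3) = 282*13 = 3666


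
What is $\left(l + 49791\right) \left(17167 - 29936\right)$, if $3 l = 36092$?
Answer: $- \frac{2368202585}{3} \approx -7.894 \cdot 10^{8}$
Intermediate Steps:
$l = \frac{36092}{3}$ ($l = \frac{1}{3} \cdot 36092 = \frac{36092}{3} \approx 12031.0$)
$\left(l + 49791\right) \left(17167 - 29936\right) = \left(\frac{36092}{3} + 49791\right) \left(17167 - 29936\right) = \frac{185465}{3} \left(-12769\right) = - \frac{2368202585}{3}$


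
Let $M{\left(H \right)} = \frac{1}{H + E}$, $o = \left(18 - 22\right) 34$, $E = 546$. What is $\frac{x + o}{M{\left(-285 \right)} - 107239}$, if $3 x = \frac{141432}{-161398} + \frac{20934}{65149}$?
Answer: $\frac{93436305998031}{73576505748449039} \approx 0.0012699$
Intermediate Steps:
$o = -136$ ($o = \left(-4\right) 34 = -136$)
$M{\left(H \right)} = \frac{1}{546 + H}$ ($M{\left(H \right)} = \frac{1}{H + 546} = \frac{1}{546 + H}$)
$x = - \frac{972574606}{5257459151}$ ($x = \frac{\frac{141432}{-161398} + \frac{20934}{65149}}{3} = \frac{141432 \left(- \frac{1}{161398}\right) + 20934 \cdot \frac{1}{65149}}{3} = \frac{- \frac{70716}{80699} + \frac{20934}{65149}}{3} = \frac{1}{3} \left(- \frac{2917723818}{5257459151}\right) = - \frac{972574606}{5257459151} \approx -0.18499$)
$\frac{x + o}{M{\left(-285 \right)} - 107239} = \frac{- \frac{972574606}{5257459151} - 136}{\frac{1}{546 - 285} - 107239} = - \frac{715987019142}{5257459151 \left(\frac{1}{261} - 107239\right)} = - \frac{715987019142}{5257459151 \left(- \frac{27989378}{261}\right)} = \left(- \frac{715987019142}{5257459151}\right) \left(- \frac{261}{27989378}\right) = \frac{93436305998031}{73576505748449039}$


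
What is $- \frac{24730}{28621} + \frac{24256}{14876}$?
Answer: $\frac{81586874}{106441499} \approx 0.76649$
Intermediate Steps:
$- \frac{24730}{28621} + \frac{24256}{14876} = \left(-24730\right) \frac{1}{28621} + 24256 \cdot \frac{1}{14876} = - \frac{24730}{28621} + \frac{6064}{3719} = \frac{81586874}{106441499}$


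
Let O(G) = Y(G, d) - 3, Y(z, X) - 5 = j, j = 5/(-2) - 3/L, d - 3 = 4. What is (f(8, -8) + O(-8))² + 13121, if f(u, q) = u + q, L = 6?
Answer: 13122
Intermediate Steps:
d = 7 (d = 3 + 4 = 7)
j = -3 (j = 5/(-2) - 3/6 = 5*(-½) - 3*⅙ = -5/2 - ½ = -3)
Y(z, X) = 2 (Y(z, X) = 5 - 3 = 2)
O(G) = -1 (O(G) = 2 - 3 = -1)
f(u, q) = q + u
(f(8, -8) + O(-8))² + 13121 = ((-8 + 8) - 1)² + 13121 = (0 - 1)² + 13121 = (-1)² + 13121 = 1 + 13121 = 13122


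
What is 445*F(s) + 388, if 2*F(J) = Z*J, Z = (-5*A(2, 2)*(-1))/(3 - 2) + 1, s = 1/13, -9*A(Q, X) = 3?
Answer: 14687/39 ≈ 376.59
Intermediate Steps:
A(Q, X) = -1/3 (A(Q, X) = -1/9*3 = -1/3)
s = 1/13 ≈ 0.076923
Z = -2/3 (Z = (-5*(-1/3)*(-1))/(3 - 2) + 1 = ((5/3)*(-1))/1 + 1 = 1*(-5/3) + 1 = -5/3 + 1 = -2/3 ≈ -0.66667)
F(J) = -J/3 (F(J) = (-2*J/3)/2 = -J/3)
445*F(s) + 388 = 445*(-1/3*1/13) + 388 = 445*(-1/39) + 388 = -445/39 + 388 = 14687/39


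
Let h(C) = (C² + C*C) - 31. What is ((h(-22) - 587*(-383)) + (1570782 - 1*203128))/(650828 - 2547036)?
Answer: -398353/474052 ≈ -0.84031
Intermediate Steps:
h(C) = -31 + 2*C² (h(C) = (C² + C²) - 31 = 2*C² - 31 = -31 + 2*C²)
((h(-22) - 587*(-383)) + (1570782 - 1*203128))/(650828 - 2547036) = (((-31 + 2*(-22)²) - 587*(-383)) + (1570782 - 1*203128))/(650828 - 2547036) = (((-31 + 2*484) + 224821) + (1570782 - 203128))/(-1896208) = (((-31 + 968) + 224821) + 1367654)*(-1/1896208) = ((937 + 224821) + 1367654)*(-1/1896208) = (225758 + 1367654)*(-1/1896208) = 1593412*(-1/1896208) = -398353/474052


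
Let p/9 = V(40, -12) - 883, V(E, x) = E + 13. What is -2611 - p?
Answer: 4859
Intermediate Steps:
V(E, x) = 13 + E
p = -7470 (p = 9*((13 + 40) - 883) = 9*(53 - 883) = 9*(-830) = -7470)
-2611 - p = -2611 - 1*(-7470) = -2611 + 7470 = 4859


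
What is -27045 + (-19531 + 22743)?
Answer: -23833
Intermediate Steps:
-27045 + (-19531 + 22743) = -27045 + 3212 = -23833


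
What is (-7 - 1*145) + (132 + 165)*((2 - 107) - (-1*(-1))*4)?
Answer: -32525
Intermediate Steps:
(-7 - 1*145) + (132 + 165)*((2 - 107) - (-1*(-1))*4) = (-7 - 145) + 297*(-105 - 4) = -152 + 297*(-105 - 1*4) = -152 + 297*(-105 - 4) = -152 + 297*(-109) = -152 - 32373 = -32525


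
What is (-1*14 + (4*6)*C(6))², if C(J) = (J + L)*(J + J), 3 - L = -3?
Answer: 11847364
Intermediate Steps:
L = 6 (L = 3 - 1*(-3) = 3 + 3 = 6)
C(J) = 2*J*(6 + J) (C(J) = (J + 6)*(J + J) = (6 + J)*(2*J) = 2*J*(6 + J))
(-1*14 + (4*6)*C(6))² = (-1*14 + (4*6)*(2*6*(6 + 6)))² = (-14 + 24*(2*6*12))² = (-14 + 24*144)² = (-14 + 3456)² = 3442² = 11847364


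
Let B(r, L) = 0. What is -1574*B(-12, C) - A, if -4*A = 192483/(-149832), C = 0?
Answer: -21387/66592 ≈ -0.32116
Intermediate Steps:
A = 21387/66592 (A = -192483/(4*(-149832)) = -192483*(-1)/(4*149832) = -1/4*(-21387/16648) = 21387/66592 ≈ 0.32116)
-1574*B(-12, C) - A = -1574*0 - 1*21387/66592 = 0 - 21387/66592 = -21387/66592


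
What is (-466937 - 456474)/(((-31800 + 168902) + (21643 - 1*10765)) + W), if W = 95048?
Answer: -923411/243028 ≈ -3.7996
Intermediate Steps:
(-466937 - 456474)/(((-31800 + 168902) + (21643 - 1*10765)) + W) = (-466937 - 456474)/(((-31800 + 168902) + (21643 - 1*10765)) + 95048) = -923411/((137102 + (21643 - 10765)) + 95048) = -923411/((137102 + 10878) + 95048) = -923411/(147980 + 95048) = -923411/243028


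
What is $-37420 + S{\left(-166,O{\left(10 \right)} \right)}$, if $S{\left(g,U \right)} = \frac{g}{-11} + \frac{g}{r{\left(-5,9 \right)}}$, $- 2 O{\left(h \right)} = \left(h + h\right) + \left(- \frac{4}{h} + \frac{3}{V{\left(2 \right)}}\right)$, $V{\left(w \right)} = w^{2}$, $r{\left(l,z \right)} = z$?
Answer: $- \frac{3704912}{99} \approx -37423.0$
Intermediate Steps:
$O{\left(h \right)} = - \frac{3}{8} - h + \frac{2}{h}$ ($O{\left(h \right)} = - \frac{\left(h + h\right) + \left(- \frac{4}{h} + \frac{3}{2^{2}}\right)}{2} = - \frac{2 h + \left(- \frac{4}{h} + \frac{3}{4}\right)}{2} = - \frac{2 h + \left(\frac{3}{4} - \frac{4}{h}\right)}{2} = - \frac{\frac{3}{4} - \frac{4}{h} + 2 h}{2} = - \frac{3}{8} - h + \frac{2}{h}$)
$S{\left(g,U \right)} = \frac{2 g}{99}$ ($S{\left(g,U \right)} = \frac{g}{-11} + \frac{g}{9} = g \left(- \frac{1}{11}\right) + g \frac{1}{9} = - \frac{g}{11} + \frac{g}{9} = \frac{2 g}{99}$)
$-37420 + S{\left(-166,O{\left(10 \right)} \right)} = -37420 + \frac{2}{99} \left(-166\right) = -37420 - \frac{332}{99} = - \frac{3704912}{99}$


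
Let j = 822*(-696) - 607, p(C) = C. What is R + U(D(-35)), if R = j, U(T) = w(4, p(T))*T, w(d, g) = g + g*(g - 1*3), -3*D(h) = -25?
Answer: -15451538/27 ≈ -5.7228e+5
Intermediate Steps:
D(h) = 25/3 (D(h) = -1/3*(-25) = 25/3)
j = -572719 (j = -572112 - 607 = -572719)
w(d, g) = g + g*(-3 + g) (w(d, g) = g + g*(g - 3) = g + g*(-3 + g))
U(T) = T**2*(-2 + T) (U(T) = (T*(-2 + T))*T = T**2*(-2 + T))
R = -572719
R + U(D(-35)) = -572719 + (25/3)**2*(-2 + 25/3) = -572719 + (625/9)*(19/3) = -572719 + 11875/27 = -15451538/27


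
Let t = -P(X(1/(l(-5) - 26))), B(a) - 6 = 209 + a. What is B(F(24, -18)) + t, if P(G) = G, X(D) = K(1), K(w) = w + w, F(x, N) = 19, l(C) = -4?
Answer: 232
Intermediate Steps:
K(w) = 2*w
B(a) = 215 + a (B(a) = 6 + (209 + a) = 215 + a)
X(D) = 2 (X(D) = 2*1 = 2)
t = -2 (t = -1*2 = -2)
B(F(24, -18)) + t = (215 + 19) - 2 = 234 - 2 = 232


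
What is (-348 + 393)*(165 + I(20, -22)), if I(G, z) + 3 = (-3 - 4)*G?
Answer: 990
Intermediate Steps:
I(G, z) = -3 - 7*G (I(G, z) = -3 + (-3 - 4)*G = -3 - 7*G)
(-348 + 393)*(165 + I(20, -22)) = (-348 + 393)*(165 + (-3 - 7*20)) = 45*(165 + (-3 - 140)) = 45*(165 - 143) = 45*22 = 990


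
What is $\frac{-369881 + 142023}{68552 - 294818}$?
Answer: $\frac{113929}{113133} \approx 1.007$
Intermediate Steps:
$\frac{-369881 + 142023}{68552 - 294818} = - \frac{227858}{-226266} = \left(-227858\right) \left(- \frac{1}{226266}\right) = \frac{113929}{113133}$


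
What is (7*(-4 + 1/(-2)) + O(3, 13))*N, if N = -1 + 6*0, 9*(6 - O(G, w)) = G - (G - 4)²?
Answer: 463/18 ≈ 25.722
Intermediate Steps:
O(G, w) = 6 - G/9 + (-4 + G)²/9 (O(G, w) = 6 - (G - (G - 4)²)/9 = 6 - (G - (-4 + G)²)/9 = 6 + (-G/9 + (-4 + G)²/9) = 6 - G/9 + (-4 + G)²/9)
N = -1 (N = -1 + 0 = -1)
(7*(-4 + 1/(-2)) + O(3, 13))*N = (7*(-4 + 1/(-2)) + (70/9 - 1*3 + (⅑)*3²))*(-1) = (7*(-4 - ½) + (70/9 - 3 + (⅑)*9))*(-1) = (7*(-9/2) + (70/9 - 3 + 1))*(-1) = (-63/2 + 52/9)*(-1) = -463/18*(-1) = 463/18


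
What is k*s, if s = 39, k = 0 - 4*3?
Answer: -468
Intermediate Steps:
k = -12 (k = 0 - 12 = -12)
k*s = -12*39 = -468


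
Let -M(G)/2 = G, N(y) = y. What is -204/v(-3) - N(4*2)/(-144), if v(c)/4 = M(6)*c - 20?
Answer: -451/144 ≈ -3.1319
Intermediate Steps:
M(G) = -2*G
v(c) = -80 - 48*c (v(c) = 4*((-2*6)*c - 20) = 4*(-12*c - 20) = 4*(-20 - 12*c) = -80 - 48*c)
-204/v(-3) - N(4*2)/(-144) = -204/(-80 - 48*(-3)) - 4*2/(-144) = -204/(-80 + 144) - 1*8*(-1/144) = -204/64 - 8*(-1/144) = -204*1/64 + 1/18 = -51/16 + 1/18 = -451/144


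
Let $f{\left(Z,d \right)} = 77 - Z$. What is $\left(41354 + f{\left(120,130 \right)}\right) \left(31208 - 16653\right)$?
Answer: $601281605$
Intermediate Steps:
$\left(41354 + f{\left(120,130 \right)}\right) \left(31208 - 16653\right) = \left(41354 + \left(77 - 120\right)\right) \left(31208 - 16653\right) = \left(41354 + \left(77 - 120\right)\right) 14555 = \left(41354 - 43\right) 14555 = 41311 \cdot 14555 = 601281605$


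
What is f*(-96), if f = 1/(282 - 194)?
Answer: -12/11 ≈ -1.0909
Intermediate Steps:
f = 1/88 ≈ 0.011364
f*(-96) = (1/88)*(-96) = -12/11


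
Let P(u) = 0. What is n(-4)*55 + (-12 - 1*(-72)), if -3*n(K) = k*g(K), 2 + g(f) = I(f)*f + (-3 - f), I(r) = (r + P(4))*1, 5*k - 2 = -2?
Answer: 60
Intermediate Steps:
k = 0 (k = ⅖ + (⅕)*(-2) = ⅖ - ⅖ = 0)
I(r) = r (I(r) = (r + 0)*1 = r*1 = r)
g(f) = -5 + f² - f (g(f) = -2 + (f*f + (-3 - f)) = -2 + (f² + (-3 - f)) = -2 + (-3 + f² - f) = -5 + f² - f)
n(K) = 0 (n(K) = -0*(-5 + K² - K) = -⅓*0 = 0)
n(-4)*55 + (-12 - 1*(-72)) = 0*55 + (-12 - 1*(-72)) = 0 + (-12 + 72) = 0 + 60 = 60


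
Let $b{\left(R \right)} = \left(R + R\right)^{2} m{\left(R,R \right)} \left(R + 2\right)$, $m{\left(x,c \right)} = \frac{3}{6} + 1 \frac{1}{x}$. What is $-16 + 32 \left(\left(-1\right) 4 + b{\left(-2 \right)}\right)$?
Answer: $-144$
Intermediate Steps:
$m{\left(x,c \right)} = \frac{1}{2} + \frac{1}{x}$ ($m{\left(x,c \right)} = 3 \cdot \frac{1}{6} + \frac{1}{x} = \frac{1}{2} + \frac{1}{x}$)
$b{\left(R \right)} = 2 R \left(2 + R\right)^{2}$ ($b{\left(R \right)} = \left(R + R\right)^{2} \frac{2 + R}{2 R} \left(R + 2\right) = \left(2 R\right)^{2} \frac{2 + R}{2 R} \left(2 + R\right) = 4 R^{2} \frac{2 + R}{2 R} \left(2 + R\right) = 2 R \left(2 + R\right) \left(2 + R\right) = 2 R \left(2 + R\right)^{2}$)
$-16 + 32 \left(\left(-1\right) 4 + b{\left(-2 \right)}\right) = -16 + 32 \left(\left(-1\right) 4 + 2 \left(-2\right) \left(2 - 2\right)^{2}\right) = -16 + 32 \left(-4 + 2 \left(-2\right) 0^{2}\right) = -16 + 32 \left(-4 + 2 \left(-2\right) 0\right) = -16 + 32 \left(-4 + 0\right) = -16 + 32 \left(-4\right) = -16 - 128 = -144$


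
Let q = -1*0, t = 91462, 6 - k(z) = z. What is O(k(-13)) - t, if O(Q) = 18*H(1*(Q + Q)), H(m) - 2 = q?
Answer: -91426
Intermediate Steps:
k(z) = 6 - z
q = 0
H(m) = 2 (H(m) = 2 + 0 = 2)
O(Q) = 36 (O(Q) = 18*2 = 36)
O(k(-13)) - t = 36 - 1*91462 = 36 - 91462 = -91426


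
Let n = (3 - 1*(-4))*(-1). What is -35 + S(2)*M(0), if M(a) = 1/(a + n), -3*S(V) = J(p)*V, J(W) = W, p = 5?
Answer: -725/21 ≈ -34.524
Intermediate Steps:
S(V) = -5*V/3
n = -7 (n = (3 + 4)*(-1) = 7*(-1) = -7)
M(a) = 1/(-7 + a) (M(a) = 1/(a - 7) = 1/(-7 + a))
-35 + S(2)*M(0) = -35 + (-5/3*2)/(-7 + 0) = -35 - 10/3/(-7) = -35 - 10/3*(-⅐) = -35 + 10/21 = -725/21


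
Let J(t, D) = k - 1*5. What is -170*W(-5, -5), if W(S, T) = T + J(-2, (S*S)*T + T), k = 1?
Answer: 1530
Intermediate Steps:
J(t, D) = -4 (J(t, D) = 1 - 1*5 = 1 - 5 = -4)
W(S, T) = -4 + T (W(S, T) = T - 4 = -4 + T)
-170*W(-5, -5) = -170*(-4 - 5) = -170*(-9) = 1530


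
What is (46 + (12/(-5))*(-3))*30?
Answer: 1596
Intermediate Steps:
(46 + (12/(-5))*(-3))*30 = (46 + (12*(-⅕))*(-3))*30 = (46 - 12/5*(-3))*30 = (46 + 36/5)*30 = (266/5)*30 = 1596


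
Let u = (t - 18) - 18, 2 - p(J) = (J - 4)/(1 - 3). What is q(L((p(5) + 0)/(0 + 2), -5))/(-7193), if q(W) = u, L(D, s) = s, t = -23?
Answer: 59/7193 ≈ 0.0082024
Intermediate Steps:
p(J) = J/2 (p(J) = 2 - (J - 4)/(1 - 3) = 2 - (-4 + J)/(-2) = 2 - (-4 + J)*(-1)/2 = 2 - (2 - J/2) = 2 + (-2 + J/2) = J/2)
u = -59 (u = (-23 - 18) - 18 = -41 - 18 = -59)
q(W) = -59
q(L((p(5) + 0)/(0 + 2), -5))/(-7193) = -59/(-7193) = -59*(-1/7193) = 59/7193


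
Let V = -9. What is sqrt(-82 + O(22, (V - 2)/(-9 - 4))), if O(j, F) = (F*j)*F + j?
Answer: I*sqrt(7478)/13 ≈ 6.652*I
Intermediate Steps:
O(j, F) = j + j*F**2 (O(j, F) = j*F**2 + j = j + j*F**2)
sqrt(-82 + O(22, (V - 2)/(-9 - 4))) = sqrt(-82 + 22*(1 + ((-9 - 2)/(-9 - 4))**2)) = sqrt(-82 + 22*(1 + (-11/(-13))**2)) = sqrt(-82 + 22*(1 + (-11*(-1/13))**2)) = sqrt(-82 + 22*(1 + (11/13)**2)) = sqrt(-82 + 22*(1 + 121/169)) = sqrt(-82 + 22*(290/169)) = sqrt(-82 + 6380/169) = sqrt(-7478/169) = I*sqrt(7478)/13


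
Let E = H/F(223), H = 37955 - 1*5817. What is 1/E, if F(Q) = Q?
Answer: 223/32138 ≈ 0.0069388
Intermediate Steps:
H = 32138 (H = 37955 - 5817 = 32138)
E = 32138/223 ≈ 144.12
1/E = 1/(32138/223) = 223/32138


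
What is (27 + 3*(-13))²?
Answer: 144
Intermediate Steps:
(27 + 3*(-13))² = (27 - 39)² = (-12)² = 144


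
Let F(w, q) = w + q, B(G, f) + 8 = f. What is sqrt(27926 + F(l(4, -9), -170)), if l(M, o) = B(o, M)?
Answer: 2*sqrt(6938) ≈ 166.59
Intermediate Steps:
B(G, f) = -8 + f
l(M, o) = -8 + M
F(w, q) = q + w
sqrt(27926 + F(l(4, -9), -170)) = sqrt(27926 + (-170 + (-8 + 4))) = sqrt(27926 + (-170 - 4)) = sqrt(27926 - 174) = sqrt(27752) = 2*sqrt(6938)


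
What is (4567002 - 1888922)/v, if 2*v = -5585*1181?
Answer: -1071232/1319177 ≈ -0.81205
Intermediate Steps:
v = -6595885/2 (v = (-5585*1181)/2 = (1/2)*(-6595885) = -6595885/2 ≈ -3.2979e+6)
(4567002 - 1888922)/v = (4567002 - 1888922)/(-6595885/2) = 2678080*(-2/6595885) = -1071232/1319177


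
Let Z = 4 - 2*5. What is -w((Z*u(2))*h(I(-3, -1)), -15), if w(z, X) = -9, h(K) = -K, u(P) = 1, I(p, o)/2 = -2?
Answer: 9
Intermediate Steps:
I(p, o) = -4 (I(p, o) = 2*(-2) = -4)
Z = -6 (Z = 4 - 10 = -6)
-w((Z*u(2))*h(I(-3, -1)), -15) = -1*(-9) = 9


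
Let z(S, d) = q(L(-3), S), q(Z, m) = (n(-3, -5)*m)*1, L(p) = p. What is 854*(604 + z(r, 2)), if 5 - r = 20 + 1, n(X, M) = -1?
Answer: 529480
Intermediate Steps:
r = -16 (r = 5 - (20 + 1) = 5 - 1*21 = 5 - 21 = -16)
q(Z, m) = -m (q(Z, m) = -m*1 = -m)
z(S, d) = -S
854*(604 + z(r, 2)) = 854*(604 - 1*(-16)) = 854*(604 + 16) = 854*620 = 529480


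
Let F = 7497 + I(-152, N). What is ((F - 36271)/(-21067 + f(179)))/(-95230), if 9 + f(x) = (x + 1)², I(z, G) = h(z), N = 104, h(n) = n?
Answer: 14463/539192260 ≈ 2.6823e-5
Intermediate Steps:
I(z, G) = z
f(x) = -9 + (1 + x)² (f(x) = -9 + (x + 1)² = -9 + (1 + x)²)
F = 7345 (F = 7497 - 152 = 7345)
((F - 36271)/(-21067 + f(179)))/(-95230) = ((7345 - 36271)/(-21067 + (-9 + (1 + 179)²)))/(-95230) = -28926/(-21067 + (-9 + 180²))*(-1/95230) = -28926/(-21067 + (-9 + 32400))*(-1/95230) = -28926/(-21067 + 32391)*(-1/95230) = -28926/11324*(-1/95230) = -28926*1/11324*(-1/95230) = -14463/5662*(-1/95230) = 14463/539192260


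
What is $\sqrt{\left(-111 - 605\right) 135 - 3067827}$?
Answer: $i \sqrt{3164487} \approx 1778.9 i$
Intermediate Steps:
$\sqrt{\left(-111 - 605\right) 135 - 3067827} = \sqrt{\left(-716\right) 135 - 3067827} = \sqrt{-96660 - 3067827} = \sqrt{-3164487} = i \sqrt{3164487}$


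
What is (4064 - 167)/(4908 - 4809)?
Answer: 433/11 ≈ 39.364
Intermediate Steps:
(4064 - 167)/(4908 - 4809) = 3897/99 = 3897*(1/99) = 433/11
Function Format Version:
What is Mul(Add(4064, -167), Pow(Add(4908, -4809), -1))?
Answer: Rational(433, 11) ≈ 39.364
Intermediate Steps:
Mul(Add(4064, -167), Pow(Add(4908, -4809), -1)) = Mul(3897, Pow(99, -1)) = Mul(3897, Rational(1, 99)) = Rational(433, 11)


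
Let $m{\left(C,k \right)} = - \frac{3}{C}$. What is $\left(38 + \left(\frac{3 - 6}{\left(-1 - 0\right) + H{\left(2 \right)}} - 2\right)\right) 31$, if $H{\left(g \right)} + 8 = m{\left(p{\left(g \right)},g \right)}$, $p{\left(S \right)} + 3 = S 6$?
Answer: $\frac{31527}{28} \approx 1126.0$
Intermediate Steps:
$p{\left(S \right)} = -3 + 6 S$ ($p{\left(S \right)} = -3 + S 6 = -3 + 6 S$)
$H{\left(g \right)} = -8 - \frac{3}{-3 + 6 g}$
$\left(38 + \left(\frac{3 - 6}{\left(-1 - 0\right) + H{\left(2 \right)}} - 2\right)\right) 31 = \left(38 - \left(2 - \frac{3 - 6}{\left(-1 - 0\right) + \frac{7 - 32}{-1 + 2 \cdot 2}}\right)\right) 31 = \left(38 - \left(2 + \frac{3}{\left(-1 + 0\right) + \frac{7 - 32}{-1 + 4}}\right)\right) 31 = \left(38 - \left(2 + \frac{3}{-1 + \frac{1}{3} \left(-25\right)}\right)\right) 31 = \left(38 - \left(2 + \frac{3}{-1 - \frac{25}{3}}\right)\right) 31 = \left(38 - \left(2 + \frac{3}{- \frac{28}{3}}\right)\right) 31 = \left(38 - \frac{47}{28}\right) 31 = \frac{1017}{28} \cdot 31 = \frac{31527}{28}$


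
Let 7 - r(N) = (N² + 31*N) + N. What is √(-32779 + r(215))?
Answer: I*√85877 ≈ 293.05*I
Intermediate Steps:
r(N) = 7 - N² - 32*N (r(N) = 7 - ((N² + 31*N) + N) = 7 - (N² + 32*N) = 7 + (-N² - 32*N) = 7 - N² - 32*N)
√(-32779 + r(215)) = √(-32779 + (7 - 1*215² - 32*215)) = √(-32779 + (7 - 1*46225 - 6880)) = √(-32779 + (7 - 46225 - 6880)) = √(-32779 - 53098) = √(-85877) = I*√85877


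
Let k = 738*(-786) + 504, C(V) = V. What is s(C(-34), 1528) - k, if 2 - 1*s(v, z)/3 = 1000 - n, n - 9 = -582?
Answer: 574851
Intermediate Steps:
n = -573 (n = 9 - 582 = -573)
k = -579564 (k = -580068 + 504 = -579564)
s(v, z) = -4713 (s(v, z) = 6 - 3*(1000 - 1*(-573)) = 6 - 3*(1000 + 573) = 6 - 3*1573 = 6 - 4719 = -4713)
s(C(-34), 1528) - k = -4713 - 1*(-579564) = -4713 + 579564 = 574851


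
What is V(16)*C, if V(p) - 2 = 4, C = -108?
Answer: -648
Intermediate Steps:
V(p) = 6 (V(p) = 2 + 4 = 6)
V(16)*C = 6*(-108) = -648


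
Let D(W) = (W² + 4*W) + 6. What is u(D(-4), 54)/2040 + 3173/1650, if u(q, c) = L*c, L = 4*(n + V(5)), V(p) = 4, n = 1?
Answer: 68791/28050 ≈ 2.4524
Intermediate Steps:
D(W) = 6 + W² + 4*W
L = 20 (L = 4*(1 + 4) = 4*5 = 20)
u(q, c) = 20*c
u(D(-4), 54)/2040 + 3173/1650 = (20*54)/2040 + 3173/1650 = 1080*(1/2040) + 3173*(1/1650) = 9/17 + 3173/1650 = 68791/28050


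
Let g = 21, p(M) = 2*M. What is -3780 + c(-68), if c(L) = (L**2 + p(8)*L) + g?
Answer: -223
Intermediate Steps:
c(L) = 21 + L**2 + 16*L (c(L) = (L**2 + (2*8)*L) + 21 = (L**2 + 16*L) + 21 = 21 + L**2 + 16*L)
-3780 + c(-68) = -3780 + (21 + (-68)**2 + 16*(-68)) = -3780 + (21 + 4624 - 1088) = -3780 + 3557 = -223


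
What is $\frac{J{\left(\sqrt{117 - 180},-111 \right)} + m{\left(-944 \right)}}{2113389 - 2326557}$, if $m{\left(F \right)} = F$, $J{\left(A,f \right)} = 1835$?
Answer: $- \frac{297}{71056} \approx -0.0041798$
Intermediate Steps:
$\frac{J{\left(\sqrt{117 - 180},-111 \right)} + m{\left(-944 \right)}}{2113389 - 2326557} = \frac{1835 - 944}{2113389 - 2326557} = \frac{891}{-213168} = 891 \left(- \frac{1}{213168}\right) = - \frac{297}{71056}$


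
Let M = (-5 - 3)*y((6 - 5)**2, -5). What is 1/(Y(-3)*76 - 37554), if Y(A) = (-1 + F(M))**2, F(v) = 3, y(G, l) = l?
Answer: -1/37250 ≈ -2.6846e-5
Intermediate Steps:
M = 40 (M = (-5 - 3)*(-5) = -8*(-5) = 40)
Y(A) = 4 (Y(A) = (-1 + 3)**2 = 2**2 = 4)
1/(Y(-3)*76 - 37554) = 1/(4*76 - 37554) = 1/(304 - 37554) = 1/(-37250) = -1/37250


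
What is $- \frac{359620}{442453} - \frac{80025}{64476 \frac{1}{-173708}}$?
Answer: $\frac{512542359308665}{2377299969} \approx 2.156 \cdot 10^{5}$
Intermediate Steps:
$- \frac{359620}{442453} - \frac{80025}{64476 \frac{1}{-173708}} = \left(-359620\right) \frac{1}{442453} - \frac{80025}{64476 \left(- \frac{1}{173708}\right)} = - \frac{359620}{442453} - \frac{80025}{- \frac{16119}{43427}} = - \frac{359620}{442453} - - \frac{1158415225}{5373} = - \frac{359620}{442453} + \frac{1158415225}{5373} = \frac{512542359308665}{2377299969}$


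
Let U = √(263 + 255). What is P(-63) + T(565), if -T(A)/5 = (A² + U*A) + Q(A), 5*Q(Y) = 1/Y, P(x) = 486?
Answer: -901536036/565 - 2825*√518 ≈ -1.6599e+6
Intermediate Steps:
U = √518 ≈ 22.760
Q(Y) = 1/(5*Y)
T(A) = -1/A - 5*A² - 5*A*√518 (T(A) = -5*((A² + √518*A) + 1/(5*A)) = -5*((A² + A*√518) + 1/(5*A)) = -5*(A² + 1/(5*A) + A*√518) = -1/A - 5*A² - 5*A*√518)
P(-63) + T(565) = 486 + (-1 + 5*565²*(-1*565 - √518))/565 = 486 + (-1 + 5*319225*(-565 - √518))/565 = 486 + (-1 + (-901810625 - 1596125*√518))/565 = 486 + (-901810626 - 1596125*√518)/565 = 486 + (-901810626/565 - 2825*√518) = -901536036/565 - 2825*√518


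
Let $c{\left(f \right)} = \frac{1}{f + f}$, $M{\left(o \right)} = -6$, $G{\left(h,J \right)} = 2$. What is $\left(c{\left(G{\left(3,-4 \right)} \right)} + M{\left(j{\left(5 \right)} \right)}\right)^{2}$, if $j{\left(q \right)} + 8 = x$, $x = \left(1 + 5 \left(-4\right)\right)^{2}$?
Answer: $\frac{529}{16} \approx 33.063$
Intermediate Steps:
$x = 361$ ($x = \left(1 - 20\right)^{2} = \left(-19\right)^{2} = 361$)
$j{\left(q \right)} = 353$ ($j{\left(q \right)} = -8 + 361 = 353$)
$c{\left(f \right)} = \frac{1}{2 f}$
$\left(c{\left(G{\left(3,-4 \right)} \right)} + M{\left(j{\left(5 \right)} \right)}\right)^{2} = \left(\frac{1}{2 \cdot 2} - 6\right)^{2} = \left(\frac{1}{2} \cdot \frac{1}{2} - 6\right)^{2} = \left(\frac{1}{4} - 6\right)^{2} = \left(- \frac{23}{4}\right)^{2} = \frac{529}{16}$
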